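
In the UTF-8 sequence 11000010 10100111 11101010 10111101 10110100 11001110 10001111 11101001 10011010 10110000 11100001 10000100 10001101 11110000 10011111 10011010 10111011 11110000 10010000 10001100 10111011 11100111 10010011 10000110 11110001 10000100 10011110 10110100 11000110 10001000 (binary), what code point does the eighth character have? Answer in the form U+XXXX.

U+74C6

Offset 0: leading byte 0xC2 = 11000010 → 2-byte char #1 = C2 A7.
Offset 2: leading byte 0xEA = 11101010 → 3-byte char #2 = EA BD B4.
Offset 5: leading byte 0xCE = 11001110 → 2-byte char #3 = CE 8F.
Offset 7: leading byte 0xE9 = 11101001 → 3-byte char #4 = E9 9A B0.
Offset 10: leading byte 0xE1 = 11100001 → 3-byte char #5 = E1 84 8D.
Offset 13: leading byte 0xF0 = 11110000 → 4-byte char #6 = F0 9F 9A BB.
Offset 17: leading byte 0xF0 = 11110000 → 4-byte char #7 = F0 90 8C BB.
Offset 21: leading byte 0xE7 = 11100111 → 3-byte char #8 = E7 93 86.
Leading byte 0xE7 = 11100111 matches 1110xxxx → 3-byte sequence.
Byte 1: 0xE7 = 11100111, payload 0111 (4 bits).
Byte 2: 0x93 = 10010011 (10xxxxxx ✓), payload 010011.
Byte 3: 0x86 = 10000110 (10xxxxxx ✓), payload 000110.
Concatenate: 0111010011000110 = 0x74C6 (16 bits → U+74C6).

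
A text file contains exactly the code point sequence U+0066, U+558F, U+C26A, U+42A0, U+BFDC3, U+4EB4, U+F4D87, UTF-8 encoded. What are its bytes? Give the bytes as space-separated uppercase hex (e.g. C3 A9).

66 E5 96 8F EC 89 AA E4 8A A0 F2 BF B7 83 E4 BA B4 F3 B4 B6 87

U+0066: 1-byte form → 66.
U+558F: 3-byte form → E5 96 8F.
U+C26A: 3-byte form → EC 89 AA.
U+42A0: 3-byte form → E4 8A A0.
U+BFDC3: 4-byte form → F2 BF B7 83.
U+4EB4: 3-byte form → E4 BA B4.
U+F4D87: 4-byte form → F3 B4 B6 87.
Concatenated (21 bytes): 66 E5 96 8F EC 89 AA E4 8A A0 F2 BF B7 83 E4 BA B4 F3 B4 B6 87.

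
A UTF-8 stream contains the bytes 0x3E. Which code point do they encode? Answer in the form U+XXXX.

U+003E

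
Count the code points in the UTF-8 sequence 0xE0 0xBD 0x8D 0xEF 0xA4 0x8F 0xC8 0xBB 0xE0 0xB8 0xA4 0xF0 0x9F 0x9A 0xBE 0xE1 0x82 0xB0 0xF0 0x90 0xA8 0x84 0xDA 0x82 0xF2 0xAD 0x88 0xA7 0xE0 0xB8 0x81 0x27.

Byte at offset 0: 0xE0 = 11100000 → 3-byte char (#1). Advance 3.
Byte at offset 3: 0xEF = 11101111 → 3-byte char (#2). Advance 3.
Byte at offset 6: 0xC8 = 11001000 → 2-byte char (#3). Advance 2.
Byte at offset 8: 0xE0 = 11100000 → 3-byte char (#4). Advance 3.
Byte at offset 11: 0xF0 = 11110000 → 4-byte char (#5). Advance 4.
Byte at offset 15: 0xE1 = 11100001 → 3-byte char (#6). Advance 3.
Byte at offset 18: 0xF0 = 11110000 → 4-byte char (#7). Advance 4.
Byte at offset 22: 0xDA = 11011010 → 2-byte char (#8). Advance 2.
Byte at offset 24: 0xF2 = 11110010 → 4-byte char (#9). Advance 4.
Byte at offset 28: 0xE0 = 11100000 → 3-byte char (#10). Advance 3.
Byte at offset 31: 0x27 = 00100111 → 1-byte char (#11). Advance 1.
Reached end at offset 32 after 11 code points.

11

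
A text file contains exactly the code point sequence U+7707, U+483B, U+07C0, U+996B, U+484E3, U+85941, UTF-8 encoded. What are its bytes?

U+7707: 3-byte form → E7 9C 87.
U+483B: 3-byte form → E4 A0 BB.
U+07C0: 2-byte form → DF 80.
U+996B: 3-byte form → E9 A5 AB.
U+484E3: 4-byte form → F1 88 93 A3.
U+85941: 4-byte form → F2 85 A5 81.
Concatenated (19 bytes): E7 9C 87 E4 A0 BB DF 80 E9 A5 AB F1 88 93 A3 F2 85 A5 81.

E7 9C 87 E4 A0 BB DF 80 E9 A5 AB F1 88 93 A3 F2 85 A5 81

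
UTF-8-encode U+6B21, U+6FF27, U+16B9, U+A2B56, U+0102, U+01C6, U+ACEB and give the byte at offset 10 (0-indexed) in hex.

0xF2

U+6B21 → 3-byte form E6 AC A1 at offsets 0–2.
U+6FF27 → 4-byte form F1 AF BC A7 at offsets 3–6.
U+16B9 → 3-byte form E1 9A B9 at offsets 7–9.
U+A2B56 → 4-byte form F2 A2 AD 96 at offsets 10–13.
Offset 10 falls in char 4's range; it's byte 1 of F2 A2 AD 96 = 0xF2.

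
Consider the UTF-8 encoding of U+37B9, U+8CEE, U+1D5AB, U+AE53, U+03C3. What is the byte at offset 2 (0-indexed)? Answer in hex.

0xB9

U+37B9 → 3-byte form E3 9E B9 at offsets 0–2.
Offset 2 falls in char 1's range; it's byte 3 of E3 9E B9 = 0xB9.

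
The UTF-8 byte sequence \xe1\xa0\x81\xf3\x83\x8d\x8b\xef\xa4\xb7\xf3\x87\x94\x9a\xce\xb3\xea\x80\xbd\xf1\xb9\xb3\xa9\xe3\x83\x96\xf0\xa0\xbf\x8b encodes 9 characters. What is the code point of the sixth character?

Offset 0: leading byte 0xE1 = 11100001 → 3-byte char #1 = E1 A0 81.
Offset 3: leading byte 0xF3 = 11110011 → 4-byte char #2 = F3 83 8D 8B.
Offset 7: leading byte 0xEF = 11101111 → 3-byte char #3 = EF A4 B7.
Offset 10: leading byte 0xF3 = 11110011 → 4-byte char #4 = F3 87 94 9A.
Offset 14: leading byte 0xCE = 11001110 → 2-byte char #5 = CE B3.
Offset 16: leading byte 0xEA = 11101010 → 3-byte char #6 = EA 80 BD.
Leading byte 0xEA = 11101010 matches 1110xxxx → 3-byte sequence.
Byte 1: 0xEA = 11101010, payload 1010 (4 bits).
Byte 2: 0x80 = 10000000 (10xxxxxx ✓), payload 000000.
Byte 3: 0xBD = 10111101 (10xxxxxx ✓), payload 111101.
Concatenate: 1010000000111101 = 0xA03D (16 bits → U+A03D).

U+A03D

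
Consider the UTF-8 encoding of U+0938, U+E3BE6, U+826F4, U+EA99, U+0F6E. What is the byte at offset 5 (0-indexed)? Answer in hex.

0xAF

U+0938 → 3-byte form E0 A4 B8 at offsets 0–2.
U+E3BE6 → 4-byte form F3 A3 AF A6 at offsets 3–6.
Offset 5 falls in char 2's range; it's byte 3 of F3 A3 AF A6 = 0xAF.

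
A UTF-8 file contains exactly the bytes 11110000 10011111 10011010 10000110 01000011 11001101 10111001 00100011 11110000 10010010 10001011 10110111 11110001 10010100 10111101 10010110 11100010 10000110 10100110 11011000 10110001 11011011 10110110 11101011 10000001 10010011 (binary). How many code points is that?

10

Byte at offset 0: 0xF0 = 11110000 → 4-byte char (#1). Advance 4.
Byte at offset 4: 0x43 = 01000011 → 1-byte char (#2). Advance 1.
Byte at offset 5: 0xCD = 11001101 → 2-byte char (#3). Advance 2.
Byte at offset 7: 0x23 = 00100011 → 1-byte char (#4). Advance 1.
Byte at offset 8: 0xF0 = 11110000 → 4-byte char (#5). Advance 4.
Byte at offset 12: 0xF1 = 11110001 → 4-byte char (#6). Advance 4.
Byte at offset 16: 0xE2 = 11100010 → 3-byte char (#7). Advance 3.
Byte at offset 19: 0xD8 = 11011000 → 2-byte char (#8). Advance 2.
Byte at offset 21: 0xDB = 11011011 → 2-byte char (#9). Advance 2.
Byte at offset 23: 0xEB = 11101011 → 3-byte char (#10). Advance 3.
Reached end at offset 26 after 10 code points.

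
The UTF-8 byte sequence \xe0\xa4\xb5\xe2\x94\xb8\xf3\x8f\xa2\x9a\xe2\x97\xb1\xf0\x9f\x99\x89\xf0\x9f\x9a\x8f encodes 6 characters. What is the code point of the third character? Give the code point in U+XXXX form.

U+CF89A

Offset 0: leading byte 0xE0 = 11100000 → 3-byte char #1 = E0 A4 B5.
Offset 3: leading byte 0xE2 = 11100010 → 3-byte char #2 = E2 94 B8.
Offset 6: leading byte 0xF3 = 11110011 → 4-byte char #3 = F3 8F A2 9A.
Leading byte 0xF3 = 11110011 matches 11110xxx → 4-byte sequence.
Byte 1: 0xF3 = 11110011, payload 011 (3 bits).
Byte 2: 0x8F = 10001111 (10xxxxxx ✓), payload 001111.
Byte 3: 0xA2 = 10100010 (10xxxxxx ✓), payload 100010.
Byte 4: 0x9A = 10011010 (10xxxxxx ✓), payload 011010.
Concatenate: 011001111100010011010 = 0xCF89A (21 bits → U+CF89A).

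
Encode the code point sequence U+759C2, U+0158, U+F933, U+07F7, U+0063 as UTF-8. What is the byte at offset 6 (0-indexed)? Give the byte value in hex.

U+759C2 → 4-byte form F1 B5 A7 82 at offsets 0–3.
U+0158 → 2-byte form C5 98 at offsets 4–5.
U+F933 → 3-byte form EF A4 B3 at offsets 6–8.
Offset 6 falls in char 3's range; it's byte 1 of EF A4 B3 = 0xEF.

0xEF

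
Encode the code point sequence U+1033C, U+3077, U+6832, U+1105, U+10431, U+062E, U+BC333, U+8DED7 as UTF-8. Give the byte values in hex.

F0 90 8C BC E3 81 B7 E6 A0 B2 E1 84 85 F0 90 90 B1 D8 AE F2 BC 8C B3 F2 8D BB 97

U+1033C: 4-byte form → F0 90 8C BC.
U+3077: 3-byte form → E3 81 B7.
U+6832: 3-byte form → E6 A0 B2.
U+1105: 3-byte form → E1 84 85.
U+10431: 4-byte form → F0 90 90 B1.
U+062E: 2-byte form → D8 AE.
U+BC333: 4-byte form → F2 BC 8C B3.
U+8DED7: 4-byte form → F2 8D BB 97.
Concatenated (27 bytes): F0 90 8C BC E3 81 B7 E6 A0 B2 E1 84 85 F0 90 90 B1 D8 AE F2 BC 8C B3 F2 8D BB 97.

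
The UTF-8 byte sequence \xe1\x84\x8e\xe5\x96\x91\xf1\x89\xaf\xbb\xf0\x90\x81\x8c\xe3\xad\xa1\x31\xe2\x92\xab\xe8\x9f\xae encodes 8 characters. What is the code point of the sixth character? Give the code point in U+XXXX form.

Offset 0: leading byte 0xE1 = 11100001 → 3-byte char #1 = E1 84 8E.
Offset 3: leading byte 0xE5 = 11100101 → 3-byte char #2 = E5 96 91.
Offset 6: leading byte 0xF1 = 11110001 → 4-byte char #3 = F1 89 AF BB.
Offset 10: leading byte 0xF0 = 11110000 → 4-byte char #4 = F0 90 81 8C.
Offset 14: leading byte 0xE3 = 11100011 → 3-byte char #5 = E3 AD A1.
Offset 17: leading byte 0x31 = 00110001 → 1-byte char #6 = 31.
Leading byte 0x31 = 00110001 matches 0xxxxxxx → 1-byte sequence.
Byte 1: 0x31 = 00110001, payload 0110001 (7 bits).
Concatenate: 0110001 = 0x31 (7 bits → U+0031).

U+0031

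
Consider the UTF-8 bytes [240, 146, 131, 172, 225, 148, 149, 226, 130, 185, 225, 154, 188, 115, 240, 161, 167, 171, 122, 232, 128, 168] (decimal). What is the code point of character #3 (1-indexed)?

U+20B9

Offset 0: leading byte 0xF0 = 11110000 → 4-byte char #1 = F0 92 83 AC.
Offset 4: leading byte 0xE1 = 11100001 → 3-byte char #2 = E1 94 95.
Offset 7: leading byte 0xE2 = 11100010 → 3-byte char #3 = E2 82 B9.
Leading byte 0xE2 = 11100010 matches 1110xxxx → 3-byte sequence.
Byte 1: 0xE2 = 11100010, payload 0010 (4 bits).
Byte 2: 0x82 = 10000010 (10xxxxxx ✓), payload 000010.
Byte 3: 0xB9 = 10111001 (10xxxxxx ✓), payload 111001.
Concatenate: 0010000010111001 = 0x20B9 (16 bits → U+20B9).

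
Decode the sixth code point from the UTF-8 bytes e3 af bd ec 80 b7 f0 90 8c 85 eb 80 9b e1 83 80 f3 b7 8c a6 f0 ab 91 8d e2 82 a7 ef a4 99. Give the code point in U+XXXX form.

U+F7326

Offset 0: leading byte 0xE3 = 11100011 → 3-byte char #1 = E3 AF BD.
Offset 3: leading byte 0xEC = 11101100 → 3-byte char #2 = EC 80 B7.
Offset 6: leading byte 0xF0 = 11110000 → 4-byte char #3 = F0 90 8C 85.
Offset 10: leading byte 0xEB = 11101011 → 3-byte char #4 = EB 80 9B.
Offset 13: leading byte 0xE1 = 11100001 → 3-byte char #5 = E1 83 80.
Offset 16: leading byte 0xF3 = 11110011 → 4-byte char #6 = F3 B7 8C A6.
Leading byte 0xF3 = 11110011 matches 11110xxx → 4-byte sequence.
Byte 1: 0xF3 = 11110011, payload 011 (3 bits).
Byte 2: 0xB7 = 10110111 (10xxxxxx ✓), payload 110111.
Byte 3: 0x8C = 10001100 (10xxxxxx ✓), payload 001100.
Byte 4: 0xA6 = 10100110 (10xxxxxx ✓), payload 100110.
Concatenate: 011110111001100100110 = 0xF7326 (21 bits → U+F7326).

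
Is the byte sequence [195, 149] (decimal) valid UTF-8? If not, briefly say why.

Leading byte 0xC3 = 11000011 → 2-byte form.
Continuation bytes 0x95=10010101 all match 10xxxxxx.
Decoded value 0xD5 is ≥ 0x80 (shortest form) and not a surrogate.

valid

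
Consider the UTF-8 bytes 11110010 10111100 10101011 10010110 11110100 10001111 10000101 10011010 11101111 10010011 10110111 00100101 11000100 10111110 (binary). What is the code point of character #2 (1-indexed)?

Offset 0: leading byte 0xF2 = 11110010 → 4-byte char #1 = F2 BC AB 96.
Offset 4: leading byte 0xF4 = 11110100 → 4-byte char #2 = F4 8F 85 9A.
Leading byte 0xF4 = 11110100 matches 11110xxx → 4-byte sequence.
Byte 1: 0xF4 = 11110100, payload 100 (3 bits).
Byte 2: 0x8F = 10001111 (10xxxxxx ✓), payload 001111.
Byte 3: 0x85 = 10000101 (10xxxxxx ✓), payload 000101.
Byte 4: 0x9A = 10011010 (10xxxxxx ✓), payload 011010.
Concatenate: 100001111000101011010 = 0x10F15A (21 bits → U+10F15A).

U+10F15A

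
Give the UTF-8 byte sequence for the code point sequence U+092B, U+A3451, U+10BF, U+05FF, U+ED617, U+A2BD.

E0 A4 AB F2 A3 91 91 E1 82 BF D7 BF F3 AD 98 97 EA 8A BD

U+092B: 3-byte form → E0 A4 AB.
U+A3451: 4-byte form → F2 A3 91 91.
U+10BF: 3-byte form → E1 82 BF.
U+05FF: 2-byte form → D7 BF.
U+ED617: 4-byte form → F3 AD 98 97.
U+A2BD: 3-byte form → EA 8A BD.
Concatenated (19 bytes): E0 A4 AB F2 A3 91 91 E1 82 BF D7 BF F3 AD 98 97 EA 8A BD.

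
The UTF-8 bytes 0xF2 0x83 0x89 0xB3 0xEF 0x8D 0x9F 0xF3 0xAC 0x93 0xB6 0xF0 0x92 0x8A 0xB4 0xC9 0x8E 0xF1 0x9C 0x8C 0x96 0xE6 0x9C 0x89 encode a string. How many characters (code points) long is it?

7

Byte at offset 0: 0xF2 = 11110010 → 4-byte char (#1). Advance 4.
Byte at offset 4: 0xEF = 11101111 → 3-byte char (#2). Advance 3.
Byte at offset 7: 0xF3 = 11110011 → 4-byte char (#3). Advance 4.
Byte at offset 11: 0xF0 = 11110000 → 4-byte char (#4). Advance 4.
Byte at offset 15: 0xC9 = 11001001 → 2-byte char (#5). Advance 2.
Byte at offset 17: 0xF1 = 11110001 → 4-byte char (#6). Advance 4.
Byte at offset 21: 0xE6 = 11100110 → 3-byte char (#7). Advance 3.
Reached end at offset 24 after 7 code points.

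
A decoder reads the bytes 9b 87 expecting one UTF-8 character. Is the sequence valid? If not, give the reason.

Byte 0x9B = 10011011 has the form 10xxxxxx — a continuation byte — but there is no preceding leading byte.

invalid (continuation byte with no leading byte)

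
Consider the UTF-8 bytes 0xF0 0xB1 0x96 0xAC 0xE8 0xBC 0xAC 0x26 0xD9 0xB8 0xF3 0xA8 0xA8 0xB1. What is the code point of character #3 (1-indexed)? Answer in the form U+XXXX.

Offset 0: leading byte 0xF0 = 11110000 → 4-byte char #1 = F0 B1 96 AC.
Offset 4: leading byte 0xE8 = 11101000 → 3-byte char #2 = E8 BC AC.
Offset 7: leading byte 0x26 = 00100110 → 1-byte char #3 = 26.
Leading byte 0x26 = 00100110 matches 0xxxxxxx → 1-byte sequence.
Byte 1: 0x26 = 00100110, payload 0100110 (7 bits).
Concatenate: 0100110 = 0x26 (7 bits → U+0026).

U+0026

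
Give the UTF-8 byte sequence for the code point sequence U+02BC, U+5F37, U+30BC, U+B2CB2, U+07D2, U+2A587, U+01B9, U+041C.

CA BC E5 BC B7 E3 82 BC F2 B2 B2 B2 DF 92 F0 AA 96 87 C6 B9 D0 9C

U+02BC: 2-byte form → CA BC.
U+5F37: 3-byte form → E5 BC B7.
U+30BC: 3-byte form → E3 82 BC.
U+B2CB2: 4-byte form → F2 B2 B2 B2.
U+07D2: 2-byte form → DF 92.
U+2A587: 4-byte form → F0 AA 96 87.
U+01B9: 2-byte form → C6 B9.
U+041C: 2-byte form → D0 9C.
Concatenated (22 bytes): CA BC E5 BC B7 E3 82 BC F2 B2 B2 B2 DF 92 F0 AA 96 87 C6 B9 D0 9C.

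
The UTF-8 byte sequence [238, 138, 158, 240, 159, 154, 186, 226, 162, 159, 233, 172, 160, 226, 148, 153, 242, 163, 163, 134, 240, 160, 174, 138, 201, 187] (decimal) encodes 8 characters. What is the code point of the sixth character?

U+A38C6

Offset 0: leading byte 0xEE = 11101110 → 3-byte char #1 = EE 8A 9E.
Offset 3: leading byte 0xF0 = 11110000 → 4-byte char #2 = F0 9F 9A BA.
Offset 7: leading byte 0xE2 = 11100010 → 3-byte char #3 = E2 A2 9F.
Offset 10: leading byte 0xE9 = 11101001 → 3-byte char #4 = E9 AC A0.
Offset 13: leading byte 0xE2 = 11100010 → 3-byte char #5 = E2 94 99.
Offset 16: leading byte 0xF2 = 11110010 → 4-byte char #6 = F2 A3 A3 86.
Leading byte 0xF2 = 11110010 matches 11110xxx → 4-byte sequence.
Byte 1: 0xF2 = 11110010, payload 010 (3 bits).
Byte 2: 0xA3 = 10100011 (10xxxxxx ✓), payload 100011.
Byte 3: 0xA3 = 10100011 (10xxxxxx ✓), payload 100011.
Byte 4: 0x86 = 10000110 (10xxxxxx ✓), payload 000110.
Concatenate: 010100011100011000110 = 0xA38C6 (21 bits → U+A38C6).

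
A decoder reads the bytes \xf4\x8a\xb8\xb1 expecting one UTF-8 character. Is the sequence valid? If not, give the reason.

Leading byte 0xF4 = 11110100 → 4-byte form.
Continuation bytes 0x8A=10001010, 0xB8=10111000, 0xB1=10110001 all match 10xxxxxx.
Decoded value 0x10AE31 is ≥ 0x10000 (shortest form) and not a surrogate.

valid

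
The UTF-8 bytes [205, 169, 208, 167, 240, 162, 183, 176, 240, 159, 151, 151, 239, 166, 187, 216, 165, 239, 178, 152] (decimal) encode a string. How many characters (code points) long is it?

7

Byte at offset 0: 0xCD = 11001101 → 2-byte char (#1). Advance 2.
Byte at offset 2: 0xD0 = 11010000 → 2-byte char (#2). Advance 2.
Byte at offset 4: 0xF0 = 11110000 → 4-byte char (#3). Advance 4.
Byte at offset 8: 0xF0 = 11110000 → 4-byte char (#4). Advance 4.
Byte at offset 12: 0xEF = 11101111 → 3-byte char (#5). Advance 3.
Byte at offset 15: 0xD8 = 11011000 → 2-byte char (#6). Advance 2.
Byte at offset 17: 0xEF = 11101111 → 3-byte char (#7). Advance 3.
Reached end at offset 20 after 7 code points.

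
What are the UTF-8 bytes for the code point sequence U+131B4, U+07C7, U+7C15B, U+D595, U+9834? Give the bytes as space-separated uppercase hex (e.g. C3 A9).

F0 93 86 B4 DF 87 F1 BC 85 9B ED 96 95 E9 A0 B4

U+131B4: 4-byte form → F0 93 86 B4.
U+07C7: 2-byte form → DF 87.
U+7C15B: 4-byte form → F1 BC 85 9B.
U+D595: 3-byte form → ED 96 95.
U+9834: 3-byte form → E9 A0 B4.
Concatenated (16 bytes): F0 93 86 B4 DF 87 F1 BC 85 9B ED 96 95 E9 A0 B4.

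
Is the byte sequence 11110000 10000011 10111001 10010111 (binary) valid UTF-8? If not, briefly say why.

Leading byte 0xF0 = 11110000 → 4-byte form.
Continuation bytes all match 10xxxxxx. Payload decodes to 0x3E57.
But 0x3E57 < 0x10000, the minimum for a 4-byte sequence — this is an overlong encoding.

invalid (overlong encoding)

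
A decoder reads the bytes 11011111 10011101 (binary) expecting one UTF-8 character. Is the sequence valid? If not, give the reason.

Leading byte 0xDF = 11011111 → 2-byte form.
Continuation bytes 0x9D=10011101 all match 10xxxxxx.
Decoded value 0x7DD is ≥ 0x80 (shortest form) and not a surrogate.

valid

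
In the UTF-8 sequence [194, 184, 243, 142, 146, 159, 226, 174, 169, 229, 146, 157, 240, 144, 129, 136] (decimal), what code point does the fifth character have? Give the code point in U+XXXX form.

U+10048

Offset 0: leading byte 0xC2 = 11000010 → 2-byte char #1 = C2 B8.
Offset 2: leading byte 0xF3 = 11110011 → 4-byte char #2 = F3 8E 92 9F.
Offset 6: leading byte 0xE2 = 11100010 → 3-byte char #3 = E2 AE A9.
Offset 9: leading byte 0xE5 = 11100101 → 3-byte char #4 = E5 92 9D.
Offset 12: leading byte 0xF0 = 11110000 → 4-byte char #5 = F0 90 81 88.
Leading byte 0xF0 = 11110000 matches 11110xxx → 4-byte sequence.
Byte 1: 0xF0 = 11110000, payload 000 (3 bits).
Byte 2: 0x90 = 10010000 (10xxxxxx ✓), payload 010000.
Byte 3: 0x81 = 10000001 (10xxxxxx ✓), payload 000001.
Byte 4: 0x88 = 10001000 (10xxxxxx ✓), payload 001000.
Concatenate: 000010000000001001000 = 0x10048 (21 bits → U+10048).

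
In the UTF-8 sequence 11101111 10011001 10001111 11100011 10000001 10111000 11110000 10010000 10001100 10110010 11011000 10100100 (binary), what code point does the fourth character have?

Offset 0: leading byte 0xEF = 11101111 → 3-byte char #1 = EF 99 8F.
Offset 3: leading byte 0xE3 = 11100011 → 3-byte char #2 = E3 81 B8.
Offset 6: leading byte 0xF0 = 11110000 → 4-byte char #3 = F0 90 8C B2.
Offset 10: leading byte 0xD8 = 11011000 → 2-byte char #4 = D8 A4.
Leading byte 0xD8 = 11011000 matches 110xxxxx → 2-byte sequence.
Byte 1: 0xD8 = 11011000, payload 11000 (5 bits).
Byte 2: 0xA4 = 10100100 (10xxxxxx ✓), payload 100100.
Concatenate: 11000100100 = 0x624 (11 bits → U+0624).

U+0624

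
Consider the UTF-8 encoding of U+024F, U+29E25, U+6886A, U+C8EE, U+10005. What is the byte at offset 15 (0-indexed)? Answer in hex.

0x80

U+024F → 2-byte form C9 8F at offsets 0–1.
U+29E25 → 4-byte form F0 A9 B8 A5 at offsets 2–5.
U+6886A → 4-byte form F1 A8 A1 AA at offsets 6–9.
U+C8EE → 3-byte form EC A3 AE at offsets 10–12.
U+10005 → 4-byte form F0 90 80 85 at offsets 13–16.
Offset 15 falls in char 5's range; it's byte 3 of F0 90 80 85 = 0x80.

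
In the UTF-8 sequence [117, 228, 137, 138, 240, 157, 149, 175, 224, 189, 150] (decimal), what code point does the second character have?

U+424A

Offset 0: leading byte 0x75 = 01110101 → 1-byte char #1 = 75.
Offset 1: leading byte 0xE4 = 11100100 → 3-byte char #2 = E4 89 8A.
Leading byte 0xE4 = 11100100 matches 1110xxxx → 3-byte sequence.
Byte 1: 0xE4 = 11100100, payload 0100 (4 bits).
Byte 2: 0x89 = 10001001 (10xxxxxx ✓), payload 001001.
Byte 3: 0x8A = 10001010 (10xxxxxx ✓), payload 001010.
Concatenate: 0100001001001010 = 0x424A (16 bits → U+424A).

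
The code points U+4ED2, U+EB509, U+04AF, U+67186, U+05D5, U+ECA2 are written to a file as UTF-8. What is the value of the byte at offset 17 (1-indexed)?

1-indexed offset 17 is 0-indexed offset 16.
U+4ED2 → 3-byte form E4 BB 92 at offsets 0–2.
U+EB509 → 4-byte form F3 AB 94 89 at offsets 3–6.
U+04AF → 2-byte form D2 AF at offsets 7–8.
U+67186 → 4-byte form F1 A7 86 86 at offsets 9–12.
U+05D5 → 2-byte form D7 95 at offsets 13–14.
U+ECA2 → 3-byte form EE B2 A2 at offsets 15–17.
Offset 16 falls in char 6's range; it's byte 2 of EE B2 A2 = 0xB2.

0xB2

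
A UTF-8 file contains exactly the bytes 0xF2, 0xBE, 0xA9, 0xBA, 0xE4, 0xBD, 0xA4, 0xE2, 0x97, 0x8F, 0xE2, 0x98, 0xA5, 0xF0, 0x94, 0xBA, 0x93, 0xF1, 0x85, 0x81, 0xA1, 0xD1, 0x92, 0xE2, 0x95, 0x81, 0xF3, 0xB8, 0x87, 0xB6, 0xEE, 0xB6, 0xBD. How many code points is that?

Byte at offset 0: 0xF2 = 11110010 → 4-byte char (#1). Advance 4.
Byte at offset 4: 0xE4 = 11100100 → 3-byte char (#2). Advance 3.
Byte at offset 7: 0xE2 = 11100010 → 3-byte char (#3). Advance 3.
Byte at offset 10: 0xE2 = 11100010 → 3-byte char (#4). Advance 3.
Byte at offset 13: 0xF0 = 11110000 → 4-byte char (#5). Advance 4.
Byte at offset 17: 0xF1 = 11110001 → 4-byte char (#6). Advance 4.
Byte at offset 21: 0xD1 = 11010001 → 2-byte char (#7). Advance 2.
Byte at offset 23: 0xE2 = 11100010 → 3-byte char (#8). Advance 3.
Byte at offset 26: 0xF3 = 11110011 → 4-byte char (#9). Advance 4.
Byte at offset 30: 0xEE = 11101110 → 3-byte char (#10). Advance 3.
Reached end at offset 33 after 10 code points.

10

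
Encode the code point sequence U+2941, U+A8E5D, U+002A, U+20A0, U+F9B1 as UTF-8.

U+2941: 3-byte form → E2 A5 81.
U+A8E5D: 4-byte form → F2 A8 B9 9D.
U+002A: 1-byte form → 2A.
U+20A0: 3-byte form → E2 82 A0.
U+F9B1: 3-byte form → EF A6 B1.
Concatenated (14 bytes): E2 A5 81 F2 A8 B9 9D 2A E2 82 A0 EF A6 B1.

E2 A5 81 F2 A8 B9 9D 2A E2 82 A0 EF A6 B1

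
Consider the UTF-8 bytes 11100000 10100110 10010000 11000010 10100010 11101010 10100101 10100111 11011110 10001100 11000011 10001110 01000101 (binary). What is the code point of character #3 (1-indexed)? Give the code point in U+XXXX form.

U+A967

Offset 0: leading byte 0xE0 = 11100000 → 3-byte char #1 = E0 A6 90.
Offset 3: leading byte 0xC2 = 11000010 → 2-byte char #2 = C2 A2.
Offset 5: leading byte 0xEA = 11101010 → 3-byte char #3 = EA A5 A7.
Leading byte 0xEA = 11101010 matches 1110xxxx → 3-byte sequence.
Byte 1: 0xEA = 11101010, payload 1010 (4 bits).
Byte 2: 0xA5 = 10100101 (10xxxxxx ✓), payload 100101.
Byte 3: 0xA7 = 10100111 (10xxxxxx ✓), payload 100111.
Concatenate: 1010100101100111 = 0xA967 (16 bits → U+A967).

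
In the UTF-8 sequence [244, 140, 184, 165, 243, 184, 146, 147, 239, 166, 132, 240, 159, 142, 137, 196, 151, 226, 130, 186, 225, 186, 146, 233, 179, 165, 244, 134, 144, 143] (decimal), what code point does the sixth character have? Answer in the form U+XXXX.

Offset 0: leading byte 0xF4 = 11110100 → 4-byte char #1 = F4 8C B8 A5.
Offset 4: leading byte 0xF3 = 11110011 → 4-byte char #2 = F3 B8 92 93.
Offset 8: leading byte 0xEF = 11101111 → 3-byte char #3 = EF A6 84.
Offset 11: leading byte 0xF0 = 11110000 → 4-byte char #4 = F0 9F 8E 89.
Offset 15: leading byte 0xC4 = 11000100 → 2-byte char #5 = C4 97.
Offset 17: leading byte 0xE2 = 11100010 → 3-byte char #6 = E2 82 BA.
Leading byte 0xE2 = 11100010 matches 1110xxxx → 3-byte sequence.
Byte 1: 0xE2 = 11100010, payload 0010 (4 bits).
Byte 2: 0x82 = 10000010 (10xxxxxx ✓), payload 000010.
Byte 3: 0xBA = 10111010 (10xxxxxx ✓), payload 111010.
Concatenate: 0010000010111010 = 0x20BA (16 bits → U+20BA).

U+20BA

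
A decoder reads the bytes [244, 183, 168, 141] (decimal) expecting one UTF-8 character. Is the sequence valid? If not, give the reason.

invalid (encodes a value above U+10FFFF)

Leading byte 0xF4 = 11110100 → 4-byte form.
Payload = 0x137A0D, which exceeds U+10FFFF, the maximum Unicode code point. (Leading bytes F5–FF, or F4 followed by ≥ 0x90, are invalid.)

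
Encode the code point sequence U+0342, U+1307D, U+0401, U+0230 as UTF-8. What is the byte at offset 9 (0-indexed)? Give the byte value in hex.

0xB0

U+0342 → 2-byte form CD 82 at offsets 0–1.
U+1307D → 4-byte form F0 93 81 BD at offsets 2–5.
U+0401 → 2-byte form D0 81 at offsets 6–7.
U+0230 → 2-byte form C8 B0 at offsets 8–9.
Offset 9 falls in char 4's range; it's byte 2 of C8 B0 = 0xB0.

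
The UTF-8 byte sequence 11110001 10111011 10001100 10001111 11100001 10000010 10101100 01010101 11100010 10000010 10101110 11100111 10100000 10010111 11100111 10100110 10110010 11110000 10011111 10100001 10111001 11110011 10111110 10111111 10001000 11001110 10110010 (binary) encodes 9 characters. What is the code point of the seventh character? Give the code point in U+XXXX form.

U+1F879

Offset 0: leading byte 0xF1 = 11110001 → 4-byte char #1 = F1 BB 8C 8F.
Offset 4: leading byte 0xE1 = 11100001 → 3-byte char #2 = E1 82 AC.
Offset 7: leading byte 0x55 = 01010101 → 1-byte char #3 = 55.
Offset 8: leading byte 0xE2 = 11100010 → 3-byte char #4 = E2 82 AE.
Offset 11: leading byte 0xE7 = 11100111 → 3-byte char #5 = E7 A0 97.
Offset 14: leading byte 0xE7 = 11100111 → 3-byte char #6 = E7 A6 B2.
Offset 17: leading byte 0xF0 = 11110000 → 4-byte char #7 = F0 9F A1 B9.
Leading byte 0xF0 = 11110000 matches 11110xxx → 4-byte sequence.
Byte 1: 0xF0 = 11110000, payload 000 (3 bits).
Byte 2: 0x9F = 10011111 (10xxxxxx ✓), payload 011111.
Byte 3: 0xA1 = 10100001 (10xxxxxx ✓), payload 100001.
Byte 4: 0xB9 = 10111001 (10xxxxxx ✓), payload 111001.
Concatenate: 000011111100001111001 = 0x1F879 (21 bits → U+1F879).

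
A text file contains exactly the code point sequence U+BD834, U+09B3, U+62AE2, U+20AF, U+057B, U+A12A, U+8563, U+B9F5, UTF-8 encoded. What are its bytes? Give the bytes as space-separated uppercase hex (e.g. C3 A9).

F2 BD A0 B4 E0 A6 B3 F1 A2 AB A2 E2 82 AF D5 BB EA 84 AA E8 95 A3 EB A7 B5

U+BD834: 4-byte form → F2 BD A0 B4.
U+09B3: 3-byte form → E0 A6 B3.
U+62AE2: 4-byte form → F1 A2 AB A2.
U+20AF: 3-byte form → E2 82 AF.
U+057B: 2-byte form → D5 BB.
U+A12A: 3-byte form → EA 84 AA.
U+8563: 3-byte form → E8 95 A3.
U+B9F5: 3-byte form → EB A7 B5.
Concatenated (25 bytes): F2 BD A0 B4 E0 A6 B3 F1 A2 AB A2 E2 82 AF D5 BB EA 84 AA E8 95 A3 EB A7 B5.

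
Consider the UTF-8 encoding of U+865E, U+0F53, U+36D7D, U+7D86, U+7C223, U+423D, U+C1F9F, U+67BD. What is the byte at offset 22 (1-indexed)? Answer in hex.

0x81

1-indexed offset 22 is 0-indexed offset 21.
U+865E → 3-byte form E8 99 9E at offsets 0–2.
U+0F53 → 3-byte form E0 BD 93 at offsets 3–5.
U+36D7D → 4-byte form F0 B6 B5 BD at offsets 6–9.
U+7D86 → 3-byte form E7 B6 86 at offsets 10–12.
U+7C223 → 4-byte form F1 BC 88 A3 at offsets 13–16.
U+423D → 3-byte form E4 88 BD at offsets 17–19.
U+C1F9F → 4-byte form F3 81 BE 9F at offsets 20–23.
Offset 21 falls in char 7's range; it's byte 2 of F3 81 BE 9F = 0x81.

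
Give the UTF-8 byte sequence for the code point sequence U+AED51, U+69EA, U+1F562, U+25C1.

U+AED51: 4-byte form → F2 AE B5 91.
U+69EA: 3-byte form → E6 A7 AA.
U+1F562: 4-byte form → F0 9F 95 A2.
U+25C1: 3-byte form → E2 97 81.
Concatenated (14 bytes): F2 AE B5 91 E6 A7 AA F0 9F 95 A2 E2 97 81.

F2 AE B5 91 E6 A7 AA F0 9F 95 A2 E2 97 81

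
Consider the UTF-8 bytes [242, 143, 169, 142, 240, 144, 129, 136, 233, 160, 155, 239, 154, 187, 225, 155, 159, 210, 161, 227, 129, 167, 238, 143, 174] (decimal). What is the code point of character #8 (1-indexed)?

U+E3EE

Offset 0: leading byte 0xF2 = 11110010 → 4-byte char #1 = F2 8F A9 8E.
Offset 4: leading byte 0xF0 = 11110000 → 4-byte char #2 = F0 90 81 88.
Offset 8: leading byte 0xE9 = 11101001 → 3-byte char #3 = E9 A0 9B.
Offset 11: leading byte 0xEF = 11101111 → 3-byte char #4 = EF 9A BB.
Offset 14: leading byte 0xE1 = 11100001 → 3-byte char #5 = E1 9B 9F.
Offset 17: leading byte 0xD2 = 11010010 → 2-byte char #6 = D2 A1.
Offset 19: leading byte 0xE3 = 11100011 → 3-byte char #7 = E3 81 A7.
Offset 22: leading byte 0xEE = 11101110 → 3-byte char #8 = EE 8F AE.
Leading byte 0xEE = 11101110 matches 1110xxxx → 3-byte sequence.
Byte 1: 0xEE = 11101110, payload 1110 (4 bits).
Byte 2: 0x8F = 10001111 (10xxxxxx ✓), payload 001111.
Byte 3: 0xAE = 10101110 (10xxxxxx ✓), payload 101110.
Concatenate: 1110001111101110 = 0xE3EE (16 bits → U+E3EE).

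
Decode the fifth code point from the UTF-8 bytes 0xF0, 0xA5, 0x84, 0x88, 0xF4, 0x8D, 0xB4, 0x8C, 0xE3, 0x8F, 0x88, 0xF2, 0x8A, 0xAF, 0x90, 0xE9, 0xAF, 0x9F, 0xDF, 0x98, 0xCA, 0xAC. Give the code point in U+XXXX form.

Offset 0: leading byte 0xF0 = 11110000 → 4-byte char #1 = F0 A5 84 88.
Offset 4: leading byte 0xF4 = 11110100 → 4-byte char #2 = F4 8D B4 8C.
Offset 8: leading byte 0xE3 = 11100011 → 3-byte char #3 = E3 8F 88.
Offset 11: leading byte 0xF2 = 11110010 → 4-byte char #4 = F2 8A AF 90.
Offset 15: leading byte 0xE9 = 11101001 → 3-byte char #5 = E9 AF 9F.
Leading byte 0xE9 = 11101001 matches 1110xxxx → 3-byte sequence.
Byte 1: 0xE9 = 11101001, payload 1001 (4 bits).
Byte 2: 0xAF = 10101111 (10xxxxxx ✓), payload 101111.
Byte 3: 0x9F = 10011111 (10xxxxxx ✓), payload 011111.
Concatenate: 1001101111011111 = 0x9BDF (16 bits → U+9BDF).

U+9BDF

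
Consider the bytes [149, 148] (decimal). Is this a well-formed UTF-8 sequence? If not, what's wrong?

Byte 0x95 = 10010101 has the form 10xxxxxx — a continuation byte — but there is no preceding leading byte.

invalid (continuation byte with no leading byte)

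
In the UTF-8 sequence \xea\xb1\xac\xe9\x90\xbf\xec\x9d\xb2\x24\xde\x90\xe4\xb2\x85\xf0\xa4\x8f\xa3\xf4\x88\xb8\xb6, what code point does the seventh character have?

U+243E3

Offset 0: leading byte 0xEA = 11101010 → 3-byte char #1 = EA B1 AC.
Offset 3: leading byte 0xE9 = 11101001 → 3-byte char #2 = E9 90 BF.
Offset 6: leading byte 0xEC = 11101100 → 3-byte char #3 = EC 9D B2.
Offset 9: leading byte 0x24 = 00100100 → 1-byte char #4 = 24.
Offset 10: leading byte 0xDE = 11011110 → 2-byte char #5 = DE 90.
Offset 12: leading byte 0xE4 = 11100100 → 3-byte char #6 = E4 B2 85.
Offset 15: leading byte 0xF0 = 11110000 → 4-byte char #7 = F0 A4 8F A3.
Leading byte 0xF0 = 11110000 matches 11110xxx → 4-byte sequence.
Byte 1: 0xF0 = 11110000, payload 000 (3 bits).
Byte 2: 0xA4 = 10100100 (10xxxxxx ✓), payload 100100.
Byte 3: 0x8F = 10001111 (10xxxxxx ✓), payload 001111.
Byte 4: 0xA3 = 10100011 (10xxxxxx ✓), payload 100011.
Concatenate: 000100100001111100011 = 0x243E3 (21 bits → U+243E3).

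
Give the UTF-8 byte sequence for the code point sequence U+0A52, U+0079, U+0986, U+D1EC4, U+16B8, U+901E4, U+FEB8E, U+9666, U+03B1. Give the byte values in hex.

U+0A52: 3-byte form → E0 A9 92.
U+0079: 1-byte form → 79.
U+0986: 3-byte form → E0 A6 86.
U+D1EC4: 4-byte form → F3 91 BB 84.
U+16B8: 3-byte form → E1 9A B8.
U+901E4: 4-byte form → F2 90 87 A4.
U+FEB8E: 4-byte form → F3 BE AE 8E.
U+9666: 3-byte form → E9 99 A6.
U+03B1: 2-byte form → CE B1.
Concatenated (27 bytes): E0 A9 92 79 E0 A6 86 F3 91 BB 84 E1 9A B8 F2 90 87 A4 F3 BE AE 8E E9 99 A6 CE B1.

E0 A9 92 79 E0 A6 86 F3 91 BB 84 E1 9A B8 F2 90 87 A4 F3 BE AE 8E E9 99 A6 CE B1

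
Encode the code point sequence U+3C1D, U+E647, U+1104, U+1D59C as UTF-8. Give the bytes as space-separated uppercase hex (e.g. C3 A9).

U+3C1D: 3-byte form → E3 B0 9D.
U+E647: 3-byte form → EE 99 87.
U+1104: 3-byte form → E1 84 84.
U+1D59C: 4-byte form → F0 9D 96 9C.
Concatenated (13 bytes): E3 B0 9D EE 99 87 E1 84 84 F0 9D 96 9C.

E3 B0 9D EE 99 87 E1 84 84 F0 9D 96 9C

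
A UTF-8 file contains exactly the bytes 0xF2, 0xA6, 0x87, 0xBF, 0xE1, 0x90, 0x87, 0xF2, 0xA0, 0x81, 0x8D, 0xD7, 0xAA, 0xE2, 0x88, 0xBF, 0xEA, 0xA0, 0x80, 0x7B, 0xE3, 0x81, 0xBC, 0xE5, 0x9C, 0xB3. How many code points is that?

9

Byte at offset 0: 0xF2 = 11110010 → 4-byte char (#1). Advance 4.
Byte at offset 4: 0xE1 = 11100001 → 3-byte char (#2). Advance 3.
Byte at offset 7: 0xF2 = 11110010 → 4-byte char (#3). Advance 4.
Byte at offset 11: 0xD7 = 11010111 → 2-byte char (#4). Advance 2.
Byte at offset 13: 0xE2 = 11100010 → 3-byte char (#5). Advance 3.
Byte at offset 16: 0xEA = 11101010 → 3-byte char (#6). Advance 3.
Byte at offset 19: 0x7B = 01111011 → 1-byte char (#7). Advance 1.
Byte at offset 20: 0xE3 = 11100011 → 3-byte char (#8). Advance 3.
Byte at offset 23: 0xE5 = 11100101 → 3-byte char (#9). Advance 3.
Reached end at offset 26 after 9 code points.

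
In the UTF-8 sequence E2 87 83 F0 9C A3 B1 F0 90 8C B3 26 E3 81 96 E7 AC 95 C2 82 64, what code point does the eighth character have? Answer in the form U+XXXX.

Offset 0: leading byte 0xE2 = 11100010 → 3-byte char #1 = E2 87 83.
Offset 3: leading byte 0xF0 = 11110000 → 4-byte char #2 = F0 9C A3 B1.
Offset 7: leading byte 0xF0 = 11110000 → 4-byte char #3 = F0 90 8C B3.
Offset 11: leading byte 0x26 = 00100110 → 1-byte char #4 = 26.
Offset 12: leading byte 0xE3 = 11100011 → 3-byte char #5 = E3 81 96.
Offset 15: leading byte 0xE7 = 11100111 → 3-byte char #6 = E7 AC 95.
Offset 18: leading byte 0xC2 = 11000010 → 2-byte char #7 = C2 82.
Offset 20: leading byte 0x64 = 01100100 → 1-byte char #8 = 64.
Leading byte 0x64 = 01100100 matches 0xxxxxxx → 1-byte sequence.
Byte 1: 0x64 = 01100100, payload 1100100 (7 bits).
Concatenate: 1100100 = 0x64 (7 bits → U+0064).

U+0064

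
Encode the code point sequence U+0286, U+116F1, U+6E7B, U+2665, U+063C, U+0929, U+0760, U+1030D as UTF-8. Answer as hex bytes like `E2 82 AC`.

CA 86 F0 91 9B B1 E6 B9 BB E2 99 A5 D8 BC E0 A4 A9 DD A0 F0 90 8C 8D

U+0286: 2-byte form → CA 86.
U+116F1: 4-byte form → F0 91 9B B1.
U+6E7B: 3-byte form → E6 B9 BB.
U+2665: 3-byte form → E2 99 A5.
U+063C: 2-byte form → D8 BC.
U+0929: 3-byte form → E0 A4 A9.
U+0760: 2-byte form → DD A0.
U+1030D: 4-byte form → F0 90 8C 8D.
Concatenated (23 bytes): CA 86 F0 91 9B B1 E6 B9 BB E2 99 A5 D8 BC E0 A4 A9 DD A0 F0 90 8C 8D.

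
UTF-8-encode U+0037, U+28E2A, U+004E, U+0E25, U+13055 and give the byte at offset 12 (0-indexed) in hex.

0x95

U+0037 → 1-byte form 37 at offsets 0–0.
U+28E2A → 4-byte form F0 A8 B8 AA at offsets 1–4.
U+004E → 1-byte form 4E at offsets 5–5.
U+0E25 → 3-byte form E0 B8 A5 at offsets 6–8.
U+13055 → 4-byte form F0 93 81 95 at offsets 9–12.
Offset 12 falls in char 5's range; it's byte 4 of F0 93 81 95 = 0x95.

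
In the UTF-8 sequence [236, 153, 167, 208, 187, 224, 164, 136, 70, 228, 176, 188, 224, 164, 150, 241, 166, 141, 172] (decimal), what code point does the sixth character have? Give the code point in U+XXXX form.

U+0916

Offset 0: leading byte 0xEC = 11101100 → 3-byte char #1 = EC 99 A7.
Offset 3: leading byte 0xD0 = 11010000 → 2-byte char #2 = D0 BB.
Offset 5: leading byte 0xE0 = 11100000 → 3-byte char #3 = E0 A4 88.
Offset 8: leading byte 0x46 = 01000110 → 1-byte char #4 = 46.
Offset 9: leading byte 0xE4 = 11100100 → 3-byte char #5 = E4 B0 BC.
Offset 12: leading byte 0xE0 = 11100000 → 3-byte char #6 = E0 A4 96.
Leading byte 0xE0 = 11100000 matches 1110xxxx → 3-byte sequence.
Byte 1: 0xE0 = 11100000, payload 0000 (4 bits).
Byte 2: 0xA4 = 10100100 (10xxxxxx ✓), payload 100100.
Byte 3: 0x96 = 10010110 (10xxxxxx ✓), payload 010110.
Concatenate: 0000100100010110 = 0x916 (16 bits → U+0916).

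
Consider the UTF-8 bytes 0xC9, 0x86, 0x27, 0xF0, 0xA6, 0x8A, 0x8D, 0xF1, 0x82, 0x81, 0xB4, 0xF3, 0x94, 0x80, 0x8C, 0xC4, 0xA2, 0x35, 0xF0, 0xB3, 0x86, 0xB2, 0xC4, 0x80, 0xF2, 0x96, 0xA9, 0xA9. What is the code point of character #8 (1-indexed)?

Offset 0: leading byte 0xC9 = 11001001 → 2-byte char #1 = C9 86.
Offset 2: leading byte 0x27 = 00100111 → 1-byte char #2 = 27.
Offset 3: leading byte 0xF0 = 11110000 → 4-byte char #3 = F0 A6 8A 8D.
Offset 7: leading byte 0xF1 = 11110001 → 4-byte char #4 = F1 82 81 B4.
Offset 11: leading byte 0xF3 = 11110011 → 4-byte char #5 = F3 94 80 8C.
Offset 15: leading byte 0xC4 = 11000100 → 2-byte char #6 = C4 A2.
Offset 17: leading byte 0x35 = 00110101 → 1-byte char #7 = 35.
Offset 18: leading byte 0xF0 = 11110000 → 4-byte char #8 = F0 B3 86 B2.
Leading byte 0xF0 = 11110000 matches 11110xxx → 4-byte sequence.
Byte 1: 0xF0 = 11110000, payload 000 (3 bits).
Byte 2: 0xB3 = 10110011 (10xxxxxx ✓), payload 110011.
Byte 3: 0x86 = 10000110 (10xxxxxx ✓), payload 000110.
Byte 4: 0xB2 = 10110010 (10xxxxxx ✓), payload 110010.
Concatenate: 000110011000110110010 = 0x331B2 (21 bits → U+331B2).

U+331B2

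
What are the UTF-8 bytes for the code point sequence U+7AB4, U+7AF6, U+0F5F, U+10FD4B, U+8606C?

E7 AA B4 E7 AB B6 E0 BD 9F F4 8F B5 8B F2 86 81 AC

U+7AB4: 3-byte form → E7 AA B4.
U+7AF6: 3-byte form → E7 AB B6.
U+0F5F: 3-byte form → E0 BD 9F.
U+10FD4B: 4-byte form → F4 8F B5 8B.
U+8606C: 4-byte form → F2 86 81 AC.
Concatenated (17 bytes): E7 AA B4 E7 AB B6 E0 BD 9F F4 8F B5 8B F2 86 81 AC.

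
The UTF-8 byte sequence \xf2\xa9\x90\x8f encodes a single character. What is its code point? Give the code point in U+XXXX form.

Leading byte 0xF2 = 11110010 matches 11110xxx → 4-byte sequence.
Byte 1: 0xF2 = 11110010, payload 010 (3 bits).
Byte 2: 0xA9 = 10101001 (10xxxxxx ✓), payload 101001.
Byte 3: 0x90 = 10010000 (10xxxxxx ✓), payload 010000.
Byte 4: 0x8F = 10001111 (10xxxxxx ✓), payload 001111.
Concatenate: 010101001010000001111 = 0xA940F (21 bits → U+A940F).

U+A940F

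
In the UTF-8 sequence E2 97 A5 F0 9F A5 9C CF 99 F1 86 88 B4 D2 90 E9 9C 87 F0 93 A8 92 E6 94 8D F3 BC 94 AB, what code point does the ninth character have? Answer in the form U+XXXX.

U+FC52B

Offset 0: leading byte 0xE2 = 11100010 → 3-byte char #1 = E2 97 A5.
Offset 3: leading byte 0xF0 = 11110000 → 4-byte char #2 = F0 9F A5 9C.
Offset 7: leading byte 0xCF = 11001111 → 2-byte char #3 = CF 99.
Offset 9: leading byte 0xF1 = 11110001 → 4-byte char #4 = F1 86 88 B4.
Offset 13: leading byte 0xD2 = 11010010 → 2-byte char #5 = D2 90.
Offset 15: leading byte 0xE9 = 11101001 → 3-byte char #6 = E9 9C 87.
Offset 18: leading byte 0xF0 = 11110000 → 4-byte char #7 = F0 93 A8 92.
Offset 22: leading byte 0xE6 = 11100110 → 3-byte char #8 = E6 94 8D.
Offset 25: leading byte 0xF3 = 11110011 → 4-byte char #9 = F3 BC 94 AB.
Leading byte 0xF3 = 11110011 matches 11110xxx → 4-byte sequence.
Byte 1: 0xF3 = 11110011, payload 011 (3 bits).
Byte 2: 0xBC = 10111100 (10xxxxxx ✓), payload 111100.
Byte 3: 0x94 = 10010100 (10xxxxxx ✓), payload 010100.
Byte 4: 0xAB = 10101011 (10xxxxxx ✓), payload 101011.
Concatenate: 011111100010100101011 = 0xFC52B (21 bits → U+FC52B).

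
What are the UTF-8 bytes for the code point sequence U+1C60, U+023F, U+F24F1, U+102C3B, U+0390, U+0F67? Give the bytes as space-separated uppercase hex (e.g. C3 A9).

U+1C60: 3-byte form → E1 B1 A0.
U+023F: 2-byte form → C8 BF.
U+F24F1: 4-byte form → F3 B2 93 B1.
U+102C3B: 4-byte form → F4 82 B0 BB.
U+0390: 2-byte form → CE 90.
U+0F67: 3-byte form → E0 BD A7.
Concatenated (18 bytes): E1 B1 A0 C8 BF F3 B2 93 B1 F4 82 B0 BB CE 90 E0 BD A7.

E1 B1 A0 C8 BF F3 B2 93 B1 F4 82 B0 BB CE 90 E0 BD A7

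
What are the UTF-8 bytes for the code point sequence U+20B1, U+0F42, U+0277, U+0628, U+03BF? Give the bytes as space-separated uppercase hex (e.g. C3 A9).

E2 82 B1 E0 BD 82 C9 B7 D8 A8 CE BF

U+20B1: 3-byte form → E2 82 B1.
U+0F42: 3-byte form → E0 BD 82.
U+0277: 2-byte form → C9 B7.
U+0628: 2-byte form → D8 A8.
U+03BF: 2-byte form → CE BF.
Concatenated (12 bytes): E2 82 B1 E0 BD 82 C9 B7 D8 A8 CE BF.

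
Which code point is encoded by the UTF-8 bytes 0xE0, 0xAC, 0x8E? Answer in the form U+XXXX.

Leading byte 0xE0 = 11100000 matches 1110xxxx → 3-byte sequence.
Byte 1: 0xE0 = 11100000, payload 0000 (4 bits).
Byte 2: 0xAC = 10101100 (10xxxxxx ✓), payload 101100.
Byte 3: 0x8E = 10001110 (10xxxxxx ✓), payload 001110.
Concatenate: 0000101100001110 = 0xB0E (16 bits → U+0B0E).

U+0B0E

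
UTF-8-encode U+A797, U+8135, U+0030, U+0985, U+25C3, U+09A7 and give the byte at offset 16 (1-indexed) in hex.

0xA7

1-indexed offset 16 is 0-indexed offset 15.
U+A797 → 3-byte form EA 9E 97 at offsets 0–2.
U+8135 → 3-byte form E8 84 B5 at offsets 3–5.
U+0030 → 1-byte form 30 at offsets 6–6.
U+0985 → 3-byte form E0 A6 85 at offsets 7–9.
U+25C3 → 3-byte form E2 97 83 at offsets 10–12.
U+09A7 → 3-byte form E0 A6 A7 at offsets 13–15.
Offset 15 falls in char 6's range; it's byte 3 of E0 A6 A7 = 0xA7.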